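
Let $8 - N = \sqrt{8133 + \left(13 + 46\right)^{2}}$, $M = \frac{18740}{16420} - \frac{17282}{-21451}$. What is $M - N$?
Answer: $- \frac{106602059}{17611271} + \sqrt{11614} \approx 101.72$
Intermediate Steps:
$M = \frac{34288109}{17611271}$ ($M = 18740 \cdot \frac{1}{16420} - - \frac{17282}{21451} = \frac{937}{821} + \frac{17282}{21451} = \frac{34288109}{17611271} \approx 1.9469$)
$N = 8 - \sqrt{11614}$ ($N = 8 - \sqrt{8133 + \left(13 + 46\right)^{2}} = 8 - \sqrt{8133 + 59^{2}} = 8 - \sqrt{8133 + 3481} = 8 - \sqrt{11614} \approx -99.768$)
$M - N = \frac{34288109}{17611271} - \left(8 - \sqrt{11614}\right) = - \frac{106602059}{17611271} + \sqrt{11614}$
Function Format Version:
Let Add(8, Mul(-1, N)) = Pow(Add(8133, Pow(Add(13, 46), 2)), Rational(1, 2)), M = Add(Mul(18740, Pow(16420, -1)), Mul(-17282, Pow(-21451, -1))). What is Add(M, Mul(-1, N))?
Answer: Add(Rational(-106602059, 17611271), Pow(11614, Rational(1, 2))) ≈ 101.72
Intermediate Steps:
M = Rational(34288109, 17611271) (M = Add(Mul(18740, Rational(1, 16420)), Mul(-17282, Rational(-1, 21451))) = Add(Rational(937, 821), Rational(17282, 21451)) = Rational(34288109, 17611271) ≈ 1.9469)
N = Add(8, Mul(-1, Pow(11614, Rational(1, 2)))) (N = Add(8, Mul(-1, Pow(Add(8133, Pow(Add(13, 46), 2)), Rational(1, 2)))) = Add(8, Mul(-1, Pow(Add(8133, Pow(59, 2)), Rational(1, 2)))) = Add(8, Mul(-1, Pow(Add(8133, 3481), Rational(1, 2)))) = Add(8, Mul(-1, Pow(11614, Rational(1, 2)))) ≈ -99.768)
Add(M, Mul(-1, N)) = Add(Rational(34288109, 17611271), Mul(-1, Add(8, Mul(-1, Pow(11614, Rational(1, 2)))))) = Add(Rational(34288109, 17611271), Add(-8, Pow(11614, Rational(1, 2)))) = Add(Rational(-106602059, 17611271), Pow(11614, Rational(1, 2)))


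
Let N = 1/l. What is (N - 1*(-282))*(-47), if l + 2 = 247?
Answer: -3247277/245 ≈ -13254.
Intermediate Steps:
l = 245 (l = -2 + 247 = 245)
N = 1/245 ≈ 0.0040816
(N - 1*(-282))*(-47) = (1/245 - 1*(-282))*(-47) = (1/245 + 282)*(-47) = (69091/245)*(-47) = -3247277/245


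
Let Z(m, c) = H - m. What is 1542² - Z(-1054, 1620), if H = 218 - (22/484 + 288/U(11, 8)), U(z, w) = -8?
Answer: 52282033/22 ≈ 2.3765e+6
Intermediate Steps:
H = 5587/22 (H = 218 - (22/484 + 288/(-8)) = 218 - (22*(1/484) + 288*(-⅛)) = 218 - (1/22 - 36) = 218 - 1*(-791/22) = 218 + 791/22 = 5587/22 ≈ 253.95)
Z(m, c) = 5587/22 - m
1542² - Z(-1054, 1620) = 1542² - (5587/22 - 1*(-1054)) = 2377764 - (5587/22 + 1054) = 2377764 - 1*28775/22 = 2377764 - 28775/22 = 52282033/22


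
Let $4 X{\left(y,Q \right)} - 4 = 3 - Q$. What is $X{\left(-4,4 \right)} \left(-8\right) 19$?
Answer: $-114$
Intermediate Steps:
$X{\left(y,Q \right)} = \frac{7}{4} - \frac{Q}{4}$ ($X{\left(y,Q \right)} = 1 + \frac{3 - Q}{4} = 1 - \left(- \frac{3}{4} + \frac{Q}{4}\right) = \frac{7}{4} - \frac{Q}{4}$)
$X{\left(-4,4 \right)} \left(-8\right) 19 = \left(\frac{7}{4} - 1\right) \left(-8\right) 19 = \frac{3}{4} \left(-8\right) 19 = \left(-6\right) 19 = -114$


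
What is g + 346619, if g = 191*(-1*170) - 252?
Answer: 313897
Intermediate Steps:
g = -32722 (g = 191*(-170) - 252 = -32470 - 252 = -32722)
g + 346619 = -32722 + 346619 = 313897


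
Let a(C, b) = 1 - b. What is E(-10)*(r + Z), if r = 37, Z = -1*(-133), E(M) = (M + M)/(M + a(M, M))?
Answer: -3400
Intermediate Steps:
E(M) = 2*M (E(M) = (M + M)/(M + (1 - M)) = (2*M)/1 = (2*M)*1 = 2*M)
Z = 133
E(-10)*(r + Z) = (2*(-10))*(37 + 133) = -20*170 = -3400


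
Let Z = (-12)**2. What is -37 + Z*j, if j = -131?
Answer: -18901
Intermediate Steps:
Z = 144
-37 + Z*j = -37 + 144*(-131) = -37 - 18864 = -18901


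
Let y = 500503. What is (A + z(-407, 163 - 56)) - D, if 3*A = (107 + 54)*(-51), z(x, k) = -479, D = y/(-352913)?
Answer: -1134467705/352913 ≈ -3214.6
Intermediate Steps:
D = -500503/352913 (D = 500503/(-352913) = 500503*(-1/352913) = -500503/352913 ≈ -1.4182)
A = -2737 (A = ((107 + 54)*(-51))/3 = (161*(-51))/3 = (⅓)*(-8211) = -2737)
(A + z(-407, 163 - 56)) - D = (-2737 - 479) - 1*(-500503/352913) = -3216 + 500503/352913 = -1134467705/352913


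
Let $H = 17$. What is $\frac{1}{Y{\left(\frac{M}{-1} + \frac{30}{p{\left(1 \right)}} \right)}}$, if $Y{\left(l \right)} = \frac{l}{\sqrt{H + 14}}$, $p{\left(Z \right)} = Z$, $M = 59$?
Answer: $- \frac{\sqrt{31}}{29} \approx -0.19199$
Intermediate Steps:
$Y{\left(l \right)} = \frac{l \sqrt{31}}{31}$ ($Y{\left(l \right)} = \frac{l}{\sqrt{17 + 14}} = \frac{l}{\sqrt{31}} = l \frac{\sqrt{31}}{31} = \frac{l \sqrt{31}}{31}$)
$\frac{1}{Y{\left(\frac{M}{-1} + \frac{30}{p{\left(1 \right)}} \right)}} = \frac{1}{\frac{1}{31} \left(\frac{59}{-1} + \frac{30}{1}\right) \sqrt{31}} = \frac{1}{\frac{1}{31} \left(59 \left(-1\right) + 30 \cdot 1\right) \sqrt{31}} = \frac{1}{\frac{1}{31} \left(-59 + 30\right) \sqrt{31}} = \frac{1}{\frac{1}{31} \left(-29\right) \sqrt{31}} = \frac{1}{\left(- \frac{29}{31}\right) \sqrt{31}} = - \frac{\sqrt{31}}{29}$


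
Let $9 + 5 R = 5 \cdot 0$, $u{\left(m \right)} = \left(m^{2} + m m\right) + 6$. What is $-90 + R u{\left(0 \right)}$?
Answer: $- \frac{504}{5} \approx -100.8$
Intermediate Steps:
$u{\left(m \right)} = 6 + 2 m^{2}$ ($u{\left(m \right)} = \left(m^{2} + m^{2}\right) + 6 = 2 m^{2} + 6 = 6 + 2 m^{2}$)
$R = - \frac{9}{5}$ ($R = - \frac{9}{5} + \frac{5 \cdot 0}{5} = - \frac{9}{5} + \frac{1}{5} \cdot 0 = - \frac{9}{5} + 0 = - \frac{9}{5} \approx -1.8$)
$-90 + R u{\left(0 \right)} = -90 - \frac{9 \left(6 + 2 \cdot 0^{2}\right)}{5} = -90 - \frac{9 \left(6 + 2 \cdot 0\right)}{5} = -90 - \frac{9 \left(6 + 0\right)}{5} = -90 - \frac{54}{5} = - \frac{504}{5}$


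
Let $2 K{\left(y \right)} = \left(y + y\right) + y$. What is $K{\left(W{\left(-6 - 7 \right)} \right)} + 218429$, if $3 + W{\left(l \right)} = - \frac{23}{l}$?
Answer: $\frac{2839553}{13} \approx 2.1843 \cdot 10^{5}$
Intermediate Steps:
$W{\left(l \right)} = -3 - \frac{23}{l}$
$K{\left(y \right)} = \frac{3 y}{2}$ ($K{\left(y \right)} = \frac{\left(y + y\right) + y}{2} = \frac{2 y + y}{2} = \frac{3 y}{2}$)
$K{\left(W{\left(-6 - 7 \right)} \right)} + 218429 = \frac{3 \left(-3 - \frac{23}{-6 - 7}\right)}{2} + 218429 = \frac{3 \left(-3 - \frac{23}{-13}\right)}{2} + 218429 = \frac{3 \left(-3 - - \frac{23}{13}\right)}{2} + 218429 = \frac{3 \left(-3 + \frac{23}{13}\right)}{2} + 218429 = \frac{3}{2} \left(- \frac{16}{13}\right) + 218429 = - \frac{24}{13} + 218429 = \frac{2839553}{13}$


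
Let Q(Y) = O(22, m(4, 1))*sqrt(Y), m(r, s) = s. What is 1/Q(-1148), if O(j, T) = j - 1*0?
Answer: -I*sqrt(287)/12628 ≈ -0.0013415*I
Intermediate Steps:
O(j, T) = j (O(j, T) = j + 0 = j)
Q(Y) = 22*sqrt(Y)
1/Q(-1148) = 1/(22*sqrt(-1148)) = 1/(22*(2*I*sqrt(287))) = 1/(44*I*sqrt(287)) = -I*sqrt(287)/12628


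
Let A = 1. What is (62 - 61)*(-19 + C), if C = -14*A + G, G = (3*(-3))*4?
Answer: -69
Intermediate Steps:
G = -36 (G = -9*4 = -36)
C = -50 (C = -14*1 - 36 = -14 - 36 = -50)
(62 - 61)*(-19 + C) = (62 - 61)*(-19 - 50) = 1*(-69) = -69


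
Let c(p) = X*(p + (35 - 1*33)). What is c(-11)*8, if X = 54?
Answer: -3888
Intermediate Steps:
c(p) = 108 + 54*p (c(p) = 54*(p + (35 - 1*33)) = 54*(p + (35 - 33)) = 54*(p + 2) = 54*(2 + p) = 108 + 54*p)
c(-11)*8 = (108 + 54*(-11))*8 = (108 - 594)*8 = -486*8 = -3888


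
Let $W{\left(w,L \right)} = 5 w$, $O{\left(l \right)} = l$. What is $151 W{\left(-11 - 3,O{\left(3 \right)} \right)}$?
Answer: $-10570$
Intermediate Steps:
$151 W{\left(-11 - 3,O{\left(3 \right)} \right)} = 151 \cdot 5 \left(-11 - 3\right) = 151 \cdot 5 \left(-14\right) = 151 \left(-70\right) = -10570$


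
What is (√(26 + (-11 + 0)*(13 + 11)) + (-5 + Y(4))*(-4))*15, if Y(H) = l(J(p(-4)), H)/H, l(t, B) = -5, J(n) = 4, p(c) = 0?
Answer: 375 + 15*I*√238 ≈ 375.0 + 231.41*I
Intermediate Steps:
Y(H) = -5/H
(√(26 + (-11 + 0)*(13 + 11)) + (-5 + Y(4))*(-4))*15 = (√(26 + (-11 + 0)*(13 + 11)) + (-5 - 5/4)*(-4))*15 = (√(26 - 11*24) + (-5 - 5*¼)*(-4))*15 = (√(26 - 264) + (-5 - 5/4)*(-4))*15 = (√(-238) - 25/4*(-4))*15 = (I*√238 + 25)*15 = (25 + I*√238)*15 = 375 + 15*I*√238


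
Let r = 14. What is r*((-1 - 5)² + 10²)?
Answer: 1904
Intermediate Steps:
r*((-1 - 5)² + 10²) = 14*((-1 - 5)² + 10²) = 14*((-6)² + 100) = 14*(36 + 100) = 14*136 = 1904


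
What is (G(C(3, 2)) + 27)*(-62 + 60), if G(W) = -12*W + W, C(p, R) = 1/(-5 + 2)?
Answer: -184/3 ≈ -61.333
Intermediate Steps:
C(p, R) = -⅓ (C(p, R) = 1/(-3) = -⅓)
G(W) = -11*W
(G(C(3, 2)) + 27)*(-62 + 60) = (-11*(-⅓) + 27)*(-62 + 60) = (11/3 + 27)*(-2) = (92/3)*(-2) = -184/3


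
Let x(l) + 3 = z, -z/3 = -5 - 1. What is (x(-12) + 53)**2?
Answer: 4624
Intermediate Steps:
z = 18 (z = -3*(-5 - 1) = -3*(-6) = 18)
x(l) = 15 (x(l) = -3 + 18 = 15)
(x(-12) + 53)**2 = (15 + 53)**2 = 68**2 = 4624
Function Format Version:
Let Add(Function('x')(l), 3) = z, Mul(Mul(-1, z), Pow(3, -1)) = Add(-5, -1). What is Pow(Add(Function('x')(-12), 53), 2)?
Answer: 4624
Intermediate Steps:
z = 18 (z = Mul(-3, Add(-5, -1)) = Mul(-3, -6) = 18)
Function('x')(l) = 15 (Function('x')(l) = Add(-3, 18) = 15)
Pow(Add(Function('x')(-12), 53), 2) = Pow(Add(15, 53), 2) = Pow(68, 2) = 4624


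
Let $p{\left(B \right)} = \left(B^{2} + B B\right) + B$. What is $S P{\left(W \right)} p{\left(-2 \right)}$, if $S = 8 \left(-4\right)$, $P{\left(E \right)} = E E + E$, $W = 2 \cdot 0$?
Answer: $0$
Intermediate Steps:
$W = 0$
$P{\left(E \right)} = E + E^{2}$ ($P{\left(E \right)} = E^{2} + E = E + E^{2}$)
$p{\left(B \right)} = B + 2 B^{2}$ ($p{\left(B \right)} = \left(B^{2} + B^{2}\right) + B = 2 B^{2} + B = B + 2 B^{2}$)
$S = -32$
$S P{\left(W \right)} p{\left(-2 \right)} = - 32 \cdot 0 \left(1 + 0\right) \left(- 2 \left(1 + 2 \left(-2\right)\right)\right) = - 32 \cdot 0 \cdot 1 \left(- 2 \left(1 - 4\right)\right) = \left(-32\right) 0 \left(\left(-2\right) \left(-3\right)\right) = 0 \cdot 6 = 0$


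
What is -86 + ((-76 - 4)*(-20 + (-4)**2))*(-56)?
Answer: -18006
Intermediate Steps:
-86 + ((-76 - 4)*(-20 + (-4)**2))*(-56) = -86 - 80*(-20 + 16)*(-56) = -86 - 80*(-4)*(-56) = -86 + 320*(-56) = -86 - 17920 = -18006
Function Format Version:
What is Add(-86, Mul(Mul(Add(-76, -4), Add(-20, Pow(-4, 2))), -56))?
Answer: -18006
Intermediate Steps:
Add(-86, Mul(Mul(Add(-76, -4), Add(-20, Pow(-4, 2))), -56)) = Add(-86, Mul(Mul(-80, Add(-20, 16)), -56)) = Add(-86, Mul(Mul(-80, -4), -56)) = Add(-86, Mul(320, -56)) = Add(-86, -17920) = -18006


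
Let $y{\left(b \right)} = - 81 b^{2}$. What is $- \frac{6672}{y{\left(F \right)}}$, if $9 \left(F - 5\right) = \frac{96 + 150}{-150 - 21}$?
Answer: $\frac{21677328}{6165289} \approx 3.516$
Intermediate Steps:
$F = \frac{2483}{513}$ ($F = 5 + \frac{\left(96 + 150\right) \frac{1}{-150 - 21}}{9} = 5 + \frac{246 \frac{1}{-171}}{9} = 5 + \frac{246 \left(- \frac{1}{171}\right)}{9} = 5 + \frac{1}{9} \left(- \frac{82}{57}\right) = 5 - \frac{82}{513} = \frac{2483}{513} \approx 4.8402$)
$- \frac{6672}{y{\left(F \right)}} = - \frac{6672}{\left(-81\right) \left(\frac{2483}{513}\right)^{2}} = - \frac{6672}{\left(-81\right) \frac{6165289}{263169}} = - \frac{6672}{- \frac{6165289}{3249}} = \left(-6672\right) \left(- \frac{3249}{6165289}\right) = \frac{21677328}{6165289}$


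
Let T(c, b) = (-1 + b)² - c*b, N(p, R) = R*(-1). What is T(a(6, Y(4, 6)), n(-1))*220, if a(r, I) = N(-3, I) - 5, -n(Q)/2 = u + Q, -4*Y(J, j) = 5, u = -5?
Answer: 36520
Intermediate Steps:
N(p, R) = -R
Y(J, j) = -5/4 (Y(J, j) = -¼*5 = -5/4)
n(Q) = 10 - 2*Q (n(Q) = -2*(-5 + Q) = 10 - 2*Q)
a(r, I) = -5 - I (a(r, I) = -I - 5 = -5 - I)
T(c, b) = (-1 + b)² - b*c
T(a(6, Y(4, 6)), n(-1))*220 = ((-1 + (10 - 2*(-1)))² - (10 - 2*(-1))*(-5 - 1*(-5/4)))*220 = ((-1 + (10 + 2))² - (10 + 2)*(-5 + 5/4))*220 = ((-1 + 12)² - 1*12*(-15/4))*220 = (11² + 45)*220 = (121 + 45)*220 = 166*220 = 36520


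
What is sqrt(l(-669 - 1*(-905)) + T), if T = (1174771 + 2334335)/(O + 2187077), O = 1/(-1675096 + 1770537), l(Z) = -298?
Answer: I*sqrt(3228566699359935103569751)/104368407979 ≈ 17.216*I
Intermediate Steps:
O = 1/95441 ≈ 1.0478e-5
T = 167456292873/104368407979 (T = (1174771 + 2334335)/(1/95441 + 2187077) = 3509106/(208736815958/95441) = 3509106*(95441/208736815958) = 167456292873/104368407979 ≈ 1.6045)
sqrt(l(-669 - 1*(-905)) + T) = sqrt(-298 + 167456292873/104368407979) = sqrt(-30934329284869/104368407979) = I*sqrt(3228566699359935103569751)/104368407979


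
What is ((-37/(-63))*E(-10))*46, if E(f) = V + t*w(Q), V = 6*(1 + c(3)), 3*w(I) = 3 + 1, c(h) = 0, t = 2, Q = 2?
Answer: 44252/189 ≈ 234.14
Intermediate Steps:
w(I) = 4/3 (w(I) = (3 + 1)/3 = (1/3)*4 = 4/3)
V = 6 (V = 6*(1 + 0) = 6*1 = 6)
E(f) = 26/3 (E(f) = 6 + 2*(4/3) = 6 + 8/3 = 26/3)
((-37/(-63))*E(-10))*46 = (-37/(-63)*(26/3))*46 = (-37*(-1/63)*(26/3))*46 = ((37/63)*(26/3))*46 = (962/189)*46 = 44252/189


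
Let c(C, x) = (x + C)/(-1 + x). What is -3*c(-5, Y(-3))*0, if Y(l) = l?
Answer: 0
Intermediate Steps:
c(C, x) = (C + x)/(-1 + x)
-3*c(-5, Y(-3))*0 = -3*(-5 - 3)/(-1 - 3)*0 = -3*(-8)/(-4)*0 = -(-3)*(-8)/4*0 = -3*2*0 = -6*0 = 0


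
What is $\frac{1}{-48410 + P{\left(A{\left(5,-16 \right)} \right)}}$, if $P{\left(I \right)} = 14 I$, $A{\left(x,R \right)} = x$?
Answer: $- \frac{1}{48340} \approx -2.0687 \cdot 10^{-5}$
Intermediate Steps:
$\frac{1}{-48410 + P{\left(A{\left(5,-16 \right)} \right)}} = \frac{1}{-48410 + 14 \cdot 5} = \frac{1}{-48410 + 70} = \frac{1}{-48340} = - \frac{1}{48340}$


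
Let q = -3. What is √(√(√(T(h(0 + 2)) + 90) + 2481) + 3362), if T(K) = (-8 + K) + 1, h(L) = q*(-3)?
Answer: √(3362 + √(2481 + 2*√23)) ≈ 58.411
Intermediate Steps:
h(L) = 9 (h(L) = -3*(-3) = 9)
T(K) = -7 + K
√(√(√(T(h(0 + 2)) + 90) + 2481) + 3362) = √(√(√((-7 + 9) + 90) + 2481) + 3362) = √(√(√(2 + 90) + 2481) + 3362) = √(√(√92 + 2481) + 3362) = √(√(2*√23 + 2481) + 3362) = √(√(2481 + 2*√23) + 3362) = √(3362 + √(2481 + 2*√23))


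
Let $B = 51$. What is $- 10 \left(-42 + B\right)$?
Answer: $-90$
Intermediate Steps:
$- 10 \left(-42 + B\right) = - 10 \left(-42 + 51\right) = \left(-10\right) 9 = -90$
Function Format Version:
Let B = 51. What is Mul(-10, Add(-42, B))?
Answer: -90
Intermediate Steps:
Mul(-10, Add(-42, B)) = Mul(-10, Add(-42, 51)) = Mul(-10, 9) = -90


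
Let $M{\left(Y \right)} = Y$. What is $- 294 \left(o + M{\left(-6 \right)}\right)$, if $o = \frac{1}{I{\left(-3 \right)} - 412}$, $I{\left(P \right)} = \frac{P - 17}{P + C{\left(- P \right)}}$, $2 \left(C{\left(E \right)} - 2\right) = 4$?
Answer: $\frac{127057}{72} \approx 1764.7$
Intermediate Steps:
$C{\left(E \right)} = 4$ ($C{\left(E \right)} = 2 + \frac{1}{2} \cdot 4 = 2 + 2 = 4$)
$I{\left(P \right)} = \frac{-17 + P}{4 + P}$ ($I{\left(P \right)} = \frac{P - 17}{P + 4} = \frac{-17 + P}{4 + P}$)
$o = - \frac{1}{432}$ ($o = \frac{1}{\frac{-17 - 3}{4 - 3} - 412} = \frac{1}{1^{-1} \left(-20\right) - 412} = \frac{1}{1 \left(-20\right) - 412} = \frac{1}{-20 - 412} = \frac{1}{-432} = - \frac{1}{432} \approx -0.0023148$)
$- 294 \left(o + M{\left(-6 \right)}\right) = - 294 \left(- \frac{1}{432} - 6\right) = \left(-294\right) \left(- \frac{2593}{432}\right) = \frac{127057}{72}$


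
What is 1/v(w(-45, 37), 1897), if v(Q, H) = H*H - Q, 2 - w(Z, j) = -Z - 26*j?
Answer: 1/3597690 ≈ 2.7796e-7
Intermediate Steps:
w(Z, j) = 2 + Z + 26*j (w(Z, j) = 2 - (-Z - 26*j) = 2 + (Z + 26*j) = 2 + Z + 26*j)
v(Q, H) = H² - Q
1/v(w(-45, 37), 1897) = 1/(1897² - (2 - 45 + 26*37)) = 1/(3598609 - (2 - 45 + 962)) = 1/(3598609 - 1*919) = 1/(3598609 - 919) = 1/3597690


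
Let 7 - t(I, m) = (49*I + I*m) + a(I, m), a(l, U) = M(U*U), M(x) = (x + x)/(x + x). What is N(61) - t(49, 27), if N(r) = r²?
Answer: 7439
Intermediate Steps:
M(x) = 1 (M(x) = (2*x)/((2*x)) = (2*x)*(1/(2*x)) = 1)
a(l, U) = 1
t(I, m) = 6 - 49*I - I*m (t(I, m) = 7 - ((49*I + I*m) + 1) = 7 - (1 + 49*I + I*m) = 7 + (-1 - 49*I - I*m) = 6 - 49*I - I*m)
N(61) - t(49, 27) = 61² - (6 - 49*49 - 1*49*27) = 3721 - (6 - 2401 - 1323) = 3721 - 1*(-3718) = 3721 + 3718 = 7439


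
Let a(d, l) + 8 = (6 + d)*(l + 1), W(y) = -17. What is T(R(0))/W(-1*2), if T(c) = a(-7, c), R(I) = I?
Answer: 9/17 ≈ 0.52941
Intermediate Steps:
a(d, l) = -8 + (1 + l)*(6 + d) (a(d, l) = -8 + (6 + d)*(l + 1) = -8 + (6 + d)*(1 + l) = -8 + (1 + l)*(6 + d))
T(c) = -9 - c (T(c) = -2 - 7 + 6*c - 7*c = -9 - c)
T(R(0))/W(-1*2) = (-9 - 1*0)/(-17) = (-9 + 0)*(-1/17) = -9*(-1/17) = 9/17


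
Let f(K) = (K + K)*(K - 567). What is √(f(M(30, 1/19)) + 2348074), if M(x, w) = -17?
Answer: √2367930 ≈ 1538.8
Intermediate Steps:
f(K) = 2*K*(-567 + K) (f(K) = (2*K)*(-567 + K) = 2*K*(-567 + K))
√(f(M(30, 1/19)) + 2348074) = √(2*(-17)*(-567 - 17) + 2348074) = √(2*(-17)*(-584) + 2348074) = √(19856 + 2348074) = √2367930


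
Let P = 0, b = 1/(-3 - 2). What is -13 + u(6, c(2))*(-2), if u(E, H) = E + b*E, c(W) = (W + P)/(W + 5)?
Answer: -113/5 ≈ -22.600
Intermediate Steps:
b = -⅕ (b = 1/(-5) = -⅕ ≈ -0.20000)
c(W) = W/(5 + W) (c(W) = (W + 0)/(W + 5) = W/(5 + W))
u(E, H) = 4*E/5 (u(E, H) = E - E/5 = 4*E/5)
-13 + u(6, c(2))*(-2) = -13 + ((⅘)*6)*(-2) = -13 + (24/5)*(-2) = -13 - 48/5 = -113/5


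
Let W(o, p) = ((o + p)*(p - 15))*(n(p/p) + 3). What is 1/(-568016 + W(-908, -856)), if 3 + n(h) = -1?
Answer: -1/2104460 ≈ -4.7518e-7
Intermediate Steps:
n(h) = -4 (n(h) = -3 - 1 = -4)
W(o, p) = -(-15 + p)*(o + p) (W(o, p) = ((o + p)*(p - 15))*(-4 + 3) = ((o + p)*(-15 + p))*(-1) = ((-15 + p)*(o + p))*(-1) = -(-15 + p)*(o + p))
1/(-568016 + W(-908, -856)) = 1/(-568016 + (-1*(-856)**2 + 15*(-908) + 15*(-856) - 1*(-908)*(-856))) = 1/(-568016 + (-1*732736 - 13620 - 12840 - 777248)) = 1/(-568016 + (-732736 - 13620 - 12840 - 777248)) = 1/(-568016 - 1536444) = 1/(-2104460) = -1/2104460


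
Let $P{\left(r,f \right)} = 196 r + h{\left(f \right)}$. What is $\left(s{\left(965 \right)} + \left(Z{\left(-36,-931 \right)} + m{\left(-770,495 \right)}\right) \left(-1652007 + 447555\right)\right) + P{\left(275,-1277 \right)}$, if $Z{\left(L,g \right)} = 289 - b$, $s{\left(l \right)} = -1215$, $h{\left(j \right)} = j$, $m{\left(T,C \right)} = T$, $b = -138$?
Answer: $413178444$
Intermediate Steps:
$Z{\left(L,g \right)} = 427$ ($Z{\left(L,g \right)} = 289 - -138 = 289 + 138 = 427$)
$P{\left(r,f \right)} = f + 196 r$ ($P{\left(r,f \right)} = 196 r + f = f + 196 r$)
$\left(s{\left(965 \right)} + \left(Z{\left(-36,-931 \right)} + m{\left(-770,495 \right)}\right) \left(-1652007 + 447555\right)\right) + P{\left(275,-1277 \right)} = \left(-1215 + \left(427 - 770\right) \left(-1652007 + 447555\right)\right) + \left(-1277 + 196 \cdot 275\right) = \left(-1215 - -413127036\right) + \left(-1277 + 53900\right) = \left(-1215 + 413127036\right) + 52623 = 413125821 + 52623 = 413178444$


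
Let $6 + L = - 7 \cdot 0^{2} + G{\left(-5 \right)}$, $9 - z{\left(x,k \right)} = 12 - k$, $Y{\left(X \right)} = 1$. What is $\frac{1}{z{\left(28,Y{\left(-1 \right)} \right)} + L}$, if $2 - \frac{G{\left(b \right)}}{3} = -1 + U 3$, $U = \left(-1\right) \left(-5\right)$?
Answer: $- \frac{1}{44} \approx -0.022727$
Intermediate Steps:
$U = 5$
$z{\left(x,k \right)} = -3 + k$ ($z{\left(x,k \right)} = 9 - \left(12 - k\right) = 9 + \left(-12 + k\right) = -3 + k$)
$G{\left(b \right)} = -36$ ($G{\left(b \right)} = 6 - 3 \left(-1 + 5 \cdot 3\right) = 6 - 3 \left(-1 + 15\right) = 6 - 42 = -36$)
$L = -42$ ($L = -6 - \left(36 + 7 \cdot 0^{2}\right) = -6 - 36 = -42$)
$\frac{1}{z{\left(28,Y{\left(-1 \right)} \right)} + L} = \frac{1}{\left(-3 + 1\right) - 42} = \frac{1}{-2 - 42} = \frac{1}{-44} = - \frac{1}{44}$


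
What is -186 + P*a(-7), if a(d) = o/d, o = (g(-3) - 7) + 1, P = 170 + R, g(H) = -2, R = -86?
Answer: -90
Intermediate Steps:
P = 84 (P = 170 - 86 = 84)
o = -8 (o = (-2 - 7) + 1 = -9 + 1 = -8)
a(d) = -8/d
-186 + P*a(-7) = -186 + 84*(-8/(-7)) = -186 + 84*(-8*(-1/7)) = -186 + 84*(8/7) = -186 + 96 = -90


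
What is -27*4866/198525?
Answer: -43794/66175 ≈ -0.66179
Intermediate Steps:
-27*4866/198525 = -131382*1/198525 = -43794/66175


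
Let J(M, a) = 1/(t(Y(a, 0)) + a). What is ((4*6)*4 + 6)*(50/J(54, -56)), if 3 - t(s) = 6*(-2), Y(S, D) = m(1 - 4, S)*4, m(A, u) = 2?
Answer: -209100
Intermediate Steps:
Y(S, D) = 8 (Y(S, D) = 2*4 = 8)
t(s) = 15 (t(s) = 3 - 6*(-2) = 3 - 1*(-12) = 3 + 12 = 15)
J(M, a) = 1/(15 + a)
((4*6)*4 + 6)*(50/J(54, -56)) = ((4*6)*4 + 6)*(50/(1/(15 - 56))) = (24*4 + 6)*(50/(1/(-41))) = (96 + 6)*(50/(-1/41)) = 102*(50*(-41)) = 102*(-2050) = -209100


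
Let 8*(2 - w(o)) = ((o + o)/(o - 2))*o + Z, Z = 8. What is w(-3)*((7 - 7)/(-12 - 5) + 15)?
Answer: 87/4 ≈ 21.750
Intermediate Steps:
w(o) = 1 - o²/(4*(-2 + o)) (w(o) = 2 - (((o + o)/(o - 2))*o + 8)/8 = 2 - (((2*o)/(-2 + o))*o + 8)/8 = 2 - ((2*o/(-2 + o))*o + 8)/8 = 2 - (2*o²/(-2 + o) + 8)/8 = 2 - (8 + 2*o²/(-2 + o))/8 = 2 + (-1 - o²/(4*(-2 + o))) = 1 - o²/(4*(-2 + o)))
w(-3)*((7 - 7)/(-12 - 5) + 15) = ((-2 - 3 - ¼*(-3)²)/(-2 - 3))*((7 - 7)/(-12 - 5) + 15) = ((-2 - 3 - ¼*9)/(-5))*(0/(-17) + 15) = (-(-2 - 3 - 9/4)/5)*(0*(-1/17) + 15) = (-⅕*(-29/4))*(0 + 15) = (29/20)*15 = 87/4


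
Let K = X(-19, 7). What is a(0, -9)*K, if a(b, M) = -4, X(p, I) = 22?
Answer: -88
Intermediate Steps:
K = 22
a(0, -9)*K = -4*22 = -88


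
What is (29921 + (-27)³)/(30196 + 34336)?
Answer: 5119/32266 ≈ 0.15865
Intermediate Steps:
(29921 + (-27)³)/(30196 + 34336) = (29921 - 19683)/64532 = 10238*(1/64532) = 5119/32266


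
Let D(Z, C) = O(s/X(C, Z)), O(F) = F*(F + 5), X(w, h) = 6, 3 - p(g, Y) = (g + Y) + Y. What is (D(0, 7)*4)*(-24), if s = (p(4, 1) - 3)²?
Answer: -6336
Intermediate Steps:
p(g, Y) = 3 - g - 2*Y (p(g, Y) = 3 - ((g + Y) + Y) = 3 - ((Y + g) + Y) = 3 - (g + 2*Y) = 3 + (-g - 2*Y) = 3 - g - 2*Y)
s = 36 (s = ((3 - 1*4 - 2*1) - 3)² = ((3 - 4 - 2) - 3)² = (-3 - 3)² = (-6)² = 36)
O(F) = F*(5 + F)
D(Z, C) = 66 (D(Z, C) = (36/6)*(5 + 36/6) = (36*(⅙))*(5 + 36*(⅙)) = 6*(5 + 6) = 6*11 = 66)
(D(0, 7)*4)*(-24) = (66*4)*(-24) = 264*(-24) = -6336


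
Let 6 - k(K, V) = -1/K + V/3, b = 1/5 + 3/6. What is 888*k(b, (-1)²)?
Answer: 44104/7 ≈ 6300.6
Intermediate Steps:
b = 7/10 (b = 1*(⅕) + 3*(⅙) = ⅕ + ½ = 7/10 ≈ 0.70000)
k(K, V) = 6 + 1/K - V/3 (k(K, V) = 6 - (-1/K + V/3) = 6 + (1/K - V/3) = 6 + 1/K - V/3)
888*k(b, (-1)²) = 888*(6 + 1/(7/10) - ⅓*(-1)²) = 888*(6 + 10/7 - ⅓*1) = 888*(6 + 10/7 - ⅓) = 888*(149/21) = 44104/7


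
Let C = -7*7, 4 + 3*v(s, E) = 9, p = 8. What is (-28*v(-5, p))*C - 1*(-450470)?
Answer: 1358270/3 ≈ 4.5276e+5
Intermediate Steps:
v(s, E) = 5/3 (v(s, E) = -4/3 + (⅓)*9 = -4/3 + 3 = 5/3)
C = -49
(-28*v(-5, p))*C - 1*(-450470) = -28*5/3*(-49) - 1*(-450470) = -140/3*(-49) + 450470 = 6860/3 + 450470 = 1358270/3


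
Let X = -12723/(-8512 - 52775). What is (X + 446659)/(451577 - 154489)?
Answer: 1140600119/758651344 ≈ 1.5035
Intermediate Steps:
X = 4241/20429 (X = -12723/(-61287) = -12723*(-1/61287) = 4241/20429 ≈ 0.20760)
(X + 446659)/(451577 - 154489) = (4241/20429 + 446659)/(451577 - 154489) = (9124800952/20429)/297088 = (9124800952/20429)*(1/297088) = 1140600119/758651344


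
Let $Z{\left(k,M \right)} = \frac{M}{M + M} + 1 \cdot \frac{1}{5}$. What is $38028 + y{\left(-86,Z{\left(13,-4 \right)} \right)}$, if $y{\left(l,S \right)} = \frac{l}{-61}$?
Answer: $\frac{2319794}{61} \approx 38029.0$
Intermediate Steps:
$Z{\left(k,M \right)} = \frac{7}{10}$ ($Z{\left(k,M \right)} = \frac{M}{2 M} + 1 \cdot \frac{1}{5} = M \frac{1}{2 M} + \frac{1}{5} = \frac{1}{2} + \frac{1}{5} = \frac{7}{10}$)
$y{\left(l,S \right)} = - \frac{l}{61}$ ($y{\left(l,S \right)} = l \left(- \frac{1}{61}\right) = - \frac{l}{61}$)
$38028 + y{\left(-86,Z{\left(13,-4 \right)} \right)} = 38028 - - \frac{86}{61} = 38028 + \frac{86}{61} = \frac{2319794}{61}$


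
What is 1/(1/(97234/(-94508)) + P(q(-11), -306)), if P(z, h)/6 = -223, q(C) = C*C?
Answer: -48617/65096800 ≈ -0.00074684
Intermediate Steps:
q(C) = C²
P(z, h) = -1338 (P(z, h) = 6*(-223) = -1338)
1/(1/(97234/(-94508)) + P(q(-11), -306)) = 1/(1/(97234/(-94508)) - 1338) = 1/(1/(97234*(-1/94508)) - 1338) = 1/(1/(-48617/47254) - 1338) = 1/(-47254/48617 - 1338) = 1/(-65096800/48617) = -48617/65096800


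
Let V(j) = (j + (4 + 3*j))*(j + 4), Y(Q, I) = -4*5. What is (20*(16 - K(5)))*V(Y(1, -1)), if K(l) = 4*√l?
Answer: 389120 - 97280*√5 ≈ 1.7160e+5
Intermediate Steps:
Y(Q, I) = -20
V(j) = (4 + j)*(4 + 4*j) (V(j) = (4 + 4*j)*(4 + j) = (4 + j)*(4 + 4*j))
(20*(16 - K(5)))*V(Y(1, -1)) = (20*(16 - 4*√5))*(16 + 4*(-20)² + 20*(-20)) = (20*(16 - 4*√5))*(16 + 4*400 - 400) = (320 - 80*√5)*(16 + 1600 - 400) = (320 - 80*√5)*1216 = 389120 - 97280*√5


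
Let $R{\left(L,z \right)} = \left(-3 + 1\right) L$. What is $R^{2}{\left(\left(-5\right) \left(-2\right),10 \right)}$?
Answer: $400$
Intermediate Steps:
$R{\left(L,z \right)} = - 2 L$
$R^{2}{\left(\left(-5\right) \left(-2\right),10 \right)} = \left(- 2 \left(\left(-5\right) \left(-2\right)\right)\right)^{2} = \left(\left(-2\right) 10\right)^{2} = \left(-20\right)^{2} = 400$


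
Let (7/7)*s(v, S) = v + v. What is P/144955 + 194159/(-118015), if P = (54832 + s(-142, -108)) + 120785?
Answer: -298095754/684274573 ≈ -0.43564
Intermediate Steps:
s(v, S) = 2*v (s(v, S) = v + v = 2*v)
P = 175333 (P = (54832 + 2*(-142)) + 120785 = (54832 - 284) + 120785 = 54548 + 120785 = 175333)
P/144955 + 194159/(-118015) = 175333/144955 + 194159/(-118015) = 175333*(1/144955) + 194159*(-1/118015) = 175333/144955 - 194159/118015 = -298095754/684274573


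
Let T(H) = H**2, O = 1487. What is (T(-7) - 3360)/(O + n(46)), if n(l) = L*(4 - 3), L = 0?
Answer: -3311/1487 ≈ -2.2266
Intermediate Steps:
n(l) = 0 (n(l) = 0*(4 - 3) = 0*1 = 0)
(T(-7) - 3360)/(O + n(46)) = ((-7)**2 - 3360)/(1487 + 0) = (49 - 3360)/1487 = -3311*1/1487 = -3311/1487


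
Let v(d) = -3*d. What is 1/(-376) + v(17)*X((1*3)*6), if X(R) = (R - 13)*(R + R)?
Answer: -3451681/376 ≈ -9180.0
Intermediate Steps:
X(R) = 2*R*(-13 + R) (X(R) = (-13 + R)*(2*R) = 2*R*(-13 + R))
1/(-376) + v(17)*X((1*3)*6) = 1/(-376) + (-3*17)*(2*((1*3)*6)*(-13 + (1*3)*6)) = -1/376 - 102*3*6*(-13 + 3*6) = -1/376 - 102*18*(-13 + 18) = -1/376 - 102*18*5 = -1/376 - 51*180 = -1/376 - 9180 = -3451681/376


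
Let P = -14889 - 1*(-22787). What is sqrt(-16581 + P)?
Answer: I*sqrt(8683) ≈ 93.183*I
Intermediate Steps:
P = 7898 (P = -14889 + 22787 = 7898)
sqrt(-16581 + P) = sqrt(-16581 + 7898) = sqrt(-8683) = I*sqrt(8683)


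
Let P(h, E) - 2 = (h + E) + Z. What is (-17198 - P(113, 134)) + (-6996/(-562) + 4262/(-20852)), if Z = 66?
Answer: -51272069841/2929706 ≈ -17501.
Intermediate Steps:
P(h, E) = 68 + E + h (P(h, E) = 2 + ((h + E) + 66) = 2 + ((E + h) + 66) = 2 + (66 + E + h) = 68 + E + h)
(-17198 - P(113, 134)) + (-6996/(-562) + 4262/(-20852)) = (-17198 - (68 + 134 + 113)) + (-6996/(-562) + 4262/(-20852)) = (-17198 - 1*315) + (-6996*(-1/562) + 4262*(-1/20852)) = (-17198 - 315) + (3498/281 - 2131/10426) = -17513 + 35871337/2929706 = -51272069841/2929706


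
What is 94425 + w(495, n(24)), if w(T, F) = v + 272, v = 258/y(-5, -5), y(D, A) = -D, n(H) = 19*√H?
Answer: 473743/5 ≈ 94749.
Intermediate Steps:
v = 258/5 (v = 258/((-1*(-5))) = 258/5 ≈ 51.600)
w(T, F) = 1618/5 (w(T, F) = 258/5 + 272 = 1618/5)
94425 + w(495, n(24)) = 94425 + 1618/5 = 473743/5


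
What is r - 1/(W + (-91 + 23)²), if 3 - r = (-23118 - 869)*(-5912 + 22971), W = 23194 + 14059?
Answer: 17135827020971/41877 ≈ 4.0919e+8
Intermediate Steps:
W = 37253
r = 409194236 (r = 3 - (-23118 - 869)*(-5912 + 22971) = 3 - (-23987)*17059 = 3 - 1*(-409194233) = 3 + 409194233 = 409194236)
r - 1/(W + (-91 + 23)²) = 409194236 - 1/(37253 + (-91 + 23)²) = 409194236 - 1/(37253 + (-68)²) = 409194236 - 1/(37253 + 4624) = 409194236 - 1/41877 = 17135827020971/41877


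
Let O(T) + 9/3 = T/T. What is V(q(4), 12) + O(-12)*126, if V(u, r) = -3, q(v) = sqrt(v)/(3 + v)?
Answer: -255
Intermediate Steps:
O(T) = -2 (O(T) = -3 + T/T = -3 + 1 = -2)
q(v) = sqrt(v)/(3 + v)
V(q(4), 12) + O(-12)*126 = -3 - 2*126 = -3 - 252 = -255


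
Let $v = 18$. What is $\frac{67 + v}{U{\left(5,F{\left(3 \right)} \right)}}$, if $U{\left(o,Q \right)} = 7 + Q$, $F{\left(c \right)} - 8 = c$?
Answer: $\frac{85}{18} \approx 4.7222$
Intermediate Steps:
$F{\left(c \right)} = 8 + c$
$\frac{67 + v}{U{\left(5,F{\left(3 \right)} \right)}} = \frac{67 + 18}{7 + \left(8 + 3\right)} = \frac{85}{7 + 11} = \frac{85}{18}$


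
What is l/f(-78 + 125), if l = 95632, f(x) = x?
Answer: 95632/47 ≈ 2034.7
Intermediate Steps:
l/f(-78 + 125) = 95632/(-78 + 125) = 95632/47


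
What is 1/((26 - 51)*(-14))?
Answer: 1/350 ≈ 0.0028571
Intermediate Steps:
1/((26 - 51)*(-14)) = 1/(-25*(-14)) = 1/350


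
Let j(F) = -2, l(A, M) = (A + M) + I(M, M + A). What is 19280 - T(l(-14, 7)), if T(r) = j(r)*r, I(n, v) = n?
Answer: 19280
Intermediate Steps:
l(A, M) = A + 2*M (l(A, M) = (A + M) + M = A + 2*M)
T(r) = -2*r
19280 - T(l(-14, 7)) = 19280 - (-2)*(-14 + 2*7) = 19280 - (-2)*(-14 + 14) = 19280 - (-2)*0 = 19280 - 1*0 = 19280 + 0 = 19280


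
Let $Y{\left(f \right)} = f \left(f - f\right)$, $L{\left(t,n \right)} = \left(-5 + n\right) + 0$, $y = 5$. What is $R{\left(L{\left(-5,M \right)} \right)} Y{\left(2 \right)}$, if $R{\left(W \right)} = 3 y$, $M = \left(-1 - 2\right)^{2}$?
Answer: $0$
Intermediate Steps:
$M = 9$ ($M = \left(-3\right)^{2} = 9$)
$L{\left(t,n \right)} = -5 + n$
$Y{\left(f \right)} = 0$ ($Y{\left(f \right)} = f 0 = 0$)
$R{\left(W \right)} = 15$ ($R{\left(W \right)} = 3 \cdot 5 = 15$)
$R{\left(L{\left(-5,M \right)} \right)} Y{\left(2 \right)} = 15 \cdot 0 = 0$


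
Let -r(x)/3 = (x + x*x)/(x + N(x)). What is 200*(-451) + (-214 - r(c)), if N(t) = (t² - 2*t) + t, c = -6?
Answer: -180823/2 ≈ -90412.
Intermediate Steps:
N(t) = t² - t
r(x) = -3*(x + x²)/(x + x*(-1 + x)) (r(x) = -3*(x + x*x)/(x + x*(-1 + x)) = -3*(x + x²)/(x + x*(-1 + x)))
200*(-451) + (-214 - r(c)) = 200*(-451) + (-214 - (-3 - 3/(-6))) = -90200 + (-214 - (-3 - 3*(-⅙))) = -90200 + (-214 - (-3 + ½)) = -90200 + (-214 - 1*(-5/2)) = -90200 + (-214 + 5/2) = -90200 - 423/2 = -180823/2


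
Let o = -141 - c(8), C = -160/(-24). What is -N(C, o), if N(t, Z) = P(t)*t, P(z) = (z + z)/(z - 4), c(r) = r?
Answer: -100/3 ≈ -33.333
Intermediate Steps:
P(z) = 2*z/(-4 + z) (P(z) = (2*z)/(-4 + z) = 2*z/(-4 + z))
C = 20/3 (C = -160*(-1/24) = 20/3 ≈ 6.6667)
o = -149 (o = -141 - 1*8 = -141 - 8 = -149)
N(t, Z) = 2*t²/(-4 + t) (N(t, Z) = (2*t/(-4 + t))*t = 2*t²/(-4 + t))
-N(C, o) = -2*(20/3)²/(-4 + 20/3) = -2*400/(9*8/3) = -2*400*3/(9*8) = -1*100/3 = -100/3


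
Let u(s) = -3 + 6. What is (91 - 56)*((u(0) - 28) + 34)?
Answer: 315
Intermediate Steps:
u(s) = 3
(91 - 56)*((u(0) - 28) + 34) = (91 - 56)*((3 - 28) + 34) = 35*(-25 + 34) = 35*9 = 315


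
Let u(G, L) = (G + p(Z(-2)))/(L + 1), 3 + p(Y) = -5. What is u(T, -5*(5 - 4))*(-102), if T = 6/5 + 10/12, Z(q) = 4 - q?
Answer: -3043/20 ≈ -152.15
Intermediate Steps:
p(Y) = -8 (p(Y) = -3 - 5 = -8)
T = 61/30 (T = 6*(⅕) + 10*(1/12) = 6/5 + ⅚ = 61/30 ≈ 2.0333)
u(G, L) = (-8 + G)/(1 + L) (u(G, L) = (G - 8)/(L + 1) = (-8 + G)/(1 + L))
u(T, -5*(5 - 4))*(-102) = ((-8 + 61/30)/(1 - 5*(5 - 4)))*(-102) = (-179/30/(1 - 5*1))*(-102) = (-179/30/(1 - 5))*(-102) = (-179/30/(-4))*(-102) = -¼*(-179/30)*(-102) = (179/120)*(-102) = -3043/20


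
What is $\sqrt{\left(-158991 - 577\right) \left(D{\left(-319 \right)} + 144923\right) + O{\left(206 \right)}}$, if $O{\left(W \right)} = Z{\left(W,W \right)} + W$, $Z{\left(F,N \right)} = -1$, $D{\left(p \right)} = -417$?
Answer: $i \sqrt{23058533203} \approx 1.5185 \cdot 10^{5} i$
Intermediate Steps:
$O{\left(W \right)} = -1 + W$
$\sqrt{\left(-158991 - 577\right) \left(D{\left(-319 \right)} + 144923\right) + O{\left(206 \right)}} = \sqrt{\left(-158991 - 577\right) \left(-417 + 144923\right) + \left(-1 + 206\right)} = \sqrt{\left(-159568\right) 144506 + 205} = \sqrt{-23058533408 + 205} = \sqrt{-23058533203} = i \sqrt{23058533203}$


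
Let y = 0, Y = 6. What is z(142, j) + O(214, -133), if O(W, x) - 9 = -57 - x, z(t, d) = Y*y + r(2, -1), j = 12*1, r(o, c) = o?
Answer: 87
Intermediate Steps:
j = 12
z(t, d) = 2 (z(t, d) = 6*0 + 2 = 0 + 2 = 2)
O(W, x) = -48 - x (O(W, x) = 9 + (-57 - x) = -48 - x)
z(142, j) + O(214, -133) = 2 + (-48 - 1*(-133)) = 2 + (-48 + 133) = 2 + 85 = 87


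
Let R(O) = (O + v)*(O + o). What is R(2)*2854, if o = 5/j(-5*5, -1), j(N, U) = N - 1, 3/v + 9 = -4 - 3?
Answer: 1945001/208 ≈ 9351.0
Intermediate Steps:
v = -3/16 (v = 3/(-9 + (-4 - 3)) = 3/(-9 - 7) = 3/(-16) = 3*(-1/16) = -3/16 ≈ -0.18750)
j(N, U) = -1 + N
o = -5/26 (o = 5/(-1 - 5*5) = 5/(-1 - 25) = 5/(-26) = 5*(-1/26) = -5/26 ≈ -0.19231)
R(O) = (-5/26 + O)*(-3/16 + O) (R(O) = (O - 3/16)*(O - 5/26) = (-3/16 + O)*(-5/26 + O) = (-5/26 + O)*(-3/16 + O))
R(2)*2854 = (15/416 + 2² - 79/208*2)*2854 = (15/416 + 4 - 79/104)*2854 = (1363/416)*2854 = 1945001/208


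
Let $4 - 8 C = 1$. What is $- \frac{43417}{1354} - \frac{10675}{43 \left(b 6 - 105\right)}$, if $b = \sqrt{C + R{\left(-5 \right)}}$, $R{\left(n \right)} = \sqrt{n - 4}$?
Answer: $\frac{- \frac{181573805}{87333} + \frac{43417 \sqrt{6 + 48 i}}{1354}}{70 - \sqrt{6} \sqrt{1 + 8 i}} \approx -29.524 + 0.18059 i$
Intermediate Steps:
$C = \frac{3}{8}$ ($C = \frac{1}{2} - \frac{1}{8} = \frac{3}{8} \approx 0.375$)
$R{\left(n \right)} = \sqrt{-4 + n}$
$b = \sqrt{\frac{3}{8} + 3 i}$ ($b = \sqrt{\frac{3}{8} + \sqrt{-4 - 5}} = \sqrt{\frac{3}{8} + \sqrt{-9}} = \sqrt{\frac{3}{8} + 3 i} \approx 1.3035 + 1.1507 i$)
$- \frac{43417}{1354} - \frac{10675}{43 \left(b 6 - 105\right)} = - \frac{43417}{1354} - \frac{10675}{43 \left(\frac{\sqrt{6 + 48 i}}{4} \cdot 6 - 105\right)} = \left(-43417\right) \frac{1}{1354} - \frac{10675}{43 \left(\frac{3 \sqrt{6 + 48 i}}{2} - 105\right)} = - \frac{43417}{1354} - \frac{10675}{43 \left(-105 + \frac{3 \sqrt{6 + 48 i}}{2}\right)} = - \frac{43417}{1354} - \frac{10675}{-4515 + \frac{129 \sqrt{6 + 48 i}}{2}}$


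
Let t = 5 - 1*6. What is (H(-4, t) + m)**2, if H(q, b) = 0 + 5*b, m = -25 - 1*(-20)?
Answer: 100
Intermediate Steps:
m = -5 (m = -25 + 20 = -5)
t = -1 (t = 5 - 6 = -1)
H(q, b) = 5*b
(H(-4, t) + m)**2 = (5*(-1) - 5)**2 = (-5 - 5)**2 = (-10)**2 = 100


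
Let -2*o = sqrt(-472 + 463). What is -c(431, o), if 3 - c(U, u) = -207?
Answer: -210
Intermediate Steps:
o = -3*I/2 (o = -sqrt(-472 + 463)/2 = -3*I/2 ≈ -1.5*I)
c(U, u) = 210 (c(U, u) = 3 - 1*(-207) = 3 + 207 = 210)
-c(431, o) = -1*210 = -210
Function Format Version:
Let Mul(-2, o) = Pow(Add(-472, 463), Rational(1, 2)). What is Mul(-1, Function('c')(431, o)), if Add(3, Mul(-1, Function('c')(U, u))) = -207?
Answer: -210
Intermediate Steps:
o = Mul(Rational(-3, 2), I) (o = Mul(Rational(-1, 2), Pow(Add(-472, 463), Rational(1, 2))) = Mul(Rational(-1, 2), Pow(-9, Rational(1, 2))) = Mul(Rational(-1, 2), Mul(3, I)) = Mul(Rational(-3, 2), I) ≈ Mul(-1.5000, I))
Function('c')(U, u) = 210 (Function('c')(U, u) = Add(3, Mul(-1, -207)) = Add(3, 207) = 210)
Mul(-1, Function('c')(431, o)) = Mul(-1, 210) = -210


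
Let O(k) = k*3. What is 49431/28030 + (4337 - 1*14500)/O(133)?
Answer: -265145921/11183970 ≈ -23.708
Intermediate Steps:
O(k) = 3*k
49431/28030 + (4337 - 1*14500)/O(133) = 49431/28030 + (4337 - 1*14500)/((3*133)) = 49431*(1/28030) + (4337 - 14500)/399 = 49431/28030 - 10163*1/399 = 49431/28030 - 10163/399 = -265145921/11183970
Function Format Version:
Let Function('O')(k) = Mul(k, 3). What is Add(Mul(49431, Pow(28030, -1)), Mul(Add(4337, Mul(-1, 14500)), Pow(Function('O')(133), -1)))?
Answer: Rational(-265145921, 11183970) ≈ -23.708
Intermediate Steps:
Function('O')(k) = Mul(3, k)
Add(Mul(49431, Pow(28030, -1)), Mul(Add(4337, Mul(-1, 14500)), Pow(Function('O')(133), -1))) = Add(Mul(49431, Pow(28030, -1)), Mul(Add(4337, Mul(-1, 14500)), Pow(Mul(3, 133), -1))) = Add(Mul(49431, Rational(1, 28030)), Mul(Add(4337, -14500), Pow(399, -1))) = Add(Rational(49431, 28030), Mul(-10163, Rational(1, 399))) = Add(Rational(49431, 28030), Rational(-10163, 399)) = Rational(-265145921, 11183970)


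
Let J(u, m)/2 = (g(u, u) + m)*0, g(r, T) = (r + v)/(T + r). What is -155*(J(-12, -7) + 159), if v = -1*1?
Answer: -24645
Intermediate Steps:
v = -1
g(r, T) = (-1 + r)/(T + r) (g(r, T) = (r - 1)/(T + r) = (-1 + r)/(T + r))
J(u, m) = 0 (J(u, m) = 2*(((-1 + u)/(u + u) + m)*0) = 2*(((-1 + u)/((2*u)) + m)*0) = 2*(((1/(2*u))*(-1 + u) + m)*0) = 2*(((-1 + u)/(2*u) + m)*0) = 2*((m + (-1 + u)/(2*u))*0) = 2*0 = 0)
-155*(J(-12, -7) + 159) = -155*(0 + 159) = -155*159 = -24645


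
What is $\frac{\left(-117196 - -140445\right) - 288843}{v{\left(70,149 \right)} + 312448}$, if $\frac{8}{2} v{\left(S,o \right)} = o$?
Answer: $- \frac{151768}{178563} \approx -0.84994$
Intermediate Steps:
$v{\left(S,o \right)} = \frac{o}{4}$
$\frac{\left(-117196 - -140445\right) - 288843}{v{\left(70,149 \right)} + 312448} = \frac{\left(-117196 - -140445\right) - 288843}{\frac{1}{4} \cdot 149 + 312448} = \frac{\left(-117196 + 140445\right) - 288843}{\frac{149}{4} + 312448} = \frac{23249 - 288843}{\frac{1249941}{4}} = \left(-265594\right) \frac{4}{1249941} = - \frac{151768}{178563}$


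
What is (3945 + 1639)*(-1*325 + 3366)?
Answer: 16980944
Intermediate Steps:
(3945 + 1639)*(-1*325 + 3366) = 5584*(-325 + 3366) = 5584*3041 = 16980944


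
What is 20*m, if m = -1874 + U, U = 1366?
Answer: -10160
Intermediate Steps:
m = -508 (m = -1874 + 1366 = -508)
20*m = 20*(-508) = -10160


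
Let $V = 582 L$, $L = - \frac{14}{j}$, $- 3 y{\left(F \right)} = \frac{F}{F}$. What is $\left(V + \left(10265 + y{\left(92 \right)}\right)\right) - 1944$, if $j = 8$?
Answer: $\frac{43813}{6} \approx 7302.2$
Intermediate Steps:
$y{\left(F \right)} = - \frac{1}{3}$ ($y{\left(F \right)} = - \frac{F \frac{1}{F}}{3} = \left(- \frac{1}{3}\right) 1 = - \frac{1}{3}$)
$L = - \frac{7}{4}$ ($L = - \frac{14}{8} = \left(-14\right) \frac{1}{8} = - \frac{7}{4} \approx -1.75$)
$V = - \frac{2037}{2}$ ($V = 582 \left(- \frac{7}{4}\right) = - \frac{2037}{2} \approx -1018.5$)
$\left(V + \left(10265 + y{\left(92 \right)}\right)\right) - 1944 = \left(- \frac{2037}{2} + \left(10265 - \frac{1}{3}\right)\right) - 1944 = \left(- \frac{2037}{2} + \frac{30794}{3}\right) - 1944 = \frac{55477}{6} - 1944 = \frac{43813}{6}$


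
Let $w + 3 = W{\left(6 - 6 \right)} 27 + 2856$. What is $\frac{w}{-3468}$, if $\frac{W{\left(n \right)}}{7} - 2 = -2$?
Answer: $- \frac{951}{1156} \approx -0.82266$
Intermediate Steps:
$W{\left(n \right)} = 0$ ($W{\left(n \right)} = 14 + 7 \left(-2\right) = 14 - 14 = 0$)
$w = 2853$ ($w = -3 + \left(0 \cdot 27 + 2856\right) = -3 + \left(0 + 2856\right) = -3 + 2856 = 2853$)
$\frac{w}{-3468} = \frac{2853}{-3468} = 2853 \left(- \frac{1}{3468}\right) = - \frac{951}{1156}$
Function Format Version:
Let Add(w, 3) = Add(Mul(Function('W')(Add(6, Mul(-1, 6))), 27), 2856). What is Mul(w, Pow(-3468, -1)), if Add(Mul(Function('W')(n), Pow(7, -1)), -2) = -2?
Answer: Rational(-951, 1156) ≈ -0.82266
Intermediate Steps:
Function('W')(n) = 0 (Function('W')(n) = Add(14, Mul(7, -2)) = Add(14, -14) = 0)
w = 2853 (w = Add(-3, Add(Mul(0, 27), 2856)) = Add(-3, Add(0, 2856)) = Add(-3, 2856) = 2853)
Mul(w, Pow(-3468, -1)) = Mul(2853, Pow(-3468, -1)) = Mul(2853, Rational(-1, 3468)) = Rational(-951, 1156)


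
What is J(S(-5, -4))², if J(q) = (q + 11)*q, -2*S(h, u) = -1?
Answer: 529/16 ≈ 33.063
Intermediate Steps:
S(h, u) = ½ (S(h, u) = -½*(-1) = ½)
J(q) = q*(11 + q) (J(q) = (11 + q)*q = q*(11 + q))
J(S(-5, -4))² = ((11 + ½)/2)² = ((½)*(23/2))² = (23/4)² = 529/16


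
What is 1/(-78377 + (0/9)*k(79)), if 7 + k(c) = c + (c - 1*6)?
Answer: -1/78377 ≈ -1.2759e-5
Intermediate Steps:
k(c) = -13 + 2*c (k(c) = -7 + (c + (c - 1*6)) = -7 + (c + (c - 6)) = -7 + (c + (-6 + c)) = -7 + (-6 + 2*c) = -13 + 2*c)
1/(-78377 + (0/9)*k(79)) = 1/(-78377 + (0/9)*(-13 + 2*79)) = 1/(-78377 + (0*(1/9))*(-13 + 158)) = 1/(-78377 + 0*145) = 1/(-78377 + 0) = 1/(-78377) = -1/78377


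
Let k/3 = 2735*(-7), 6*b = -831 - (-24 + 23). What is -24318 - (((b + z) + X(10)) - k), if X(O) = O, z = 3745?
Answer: -256109/3 ≈ -85370.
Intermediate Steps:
b = -415/3 (b = (-831 - (-24 + 23))/6 = (-831 - 1*(-1))/6 = (-831 + 1)/6 = (⅙)*(-830) = -415/3 ≈ -138.33)
k = -57435 (k = 3*(2735*(-7)) = 3*(-19145) = -57435)
-24318 - (((b + z) + X(10)) - k) = -24318 - (((-415/3 + 3745) + 10) - 1*(-57435)) = -24318 - ((10820/3 + 10) + 57435) = -24318 - (10850/3 + 57435) = -24318 - 1*183155/3 = -24318 - 183155/3 = -256109/3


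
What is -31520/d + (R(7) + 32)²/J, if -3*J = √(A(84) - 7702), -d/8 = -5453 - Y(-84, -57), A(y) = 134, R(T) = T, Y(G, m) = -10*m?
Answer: -3940/6023 + 4563*I*√473/1892 ≈ -0.65416 + 52.452*I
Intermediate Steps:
d = 48184 (d = -8*(-5453 - (-10)*(-57)) = -8*(-5453 - 1*570) = -8*(-5453 - 570) = -8*(-6023) = 48184)
J = -4*I*√473/3 (J = -√(134 - 7702)/3 = -4*I*√473/3 ≈ -28.998*I)
-31520/d + (R(7) + 32)²/J = -31520/48184 + (7 + 32)²/((-4*I*√473/3)) = -31520*1/48184 + 39²*(3*I*√473/1892) = -3940/6023 + 1521*(3*I*√473/1892) = -3940/6023 + 4563*I*√473/1892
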